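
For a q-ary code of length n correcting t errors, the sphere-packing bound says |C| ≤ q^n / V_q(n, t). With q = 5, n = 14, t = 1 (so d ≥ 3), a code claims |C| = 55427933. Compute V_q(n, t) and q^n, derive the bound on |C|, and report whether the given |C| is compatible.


V_q(n, t) = 57, q^n = 6103515625, Hamming bound = 107079221, |C| = 55427933 ≤ bound (satisfied).

Step 1: Compute V_q(n, t) = Σ_{j=0}^1 C(n, j) (q−1)^j.
  j = 0: C(14,0)·(4)^0 = 1·1 = 1.
  j = 1: C(14,1)·(4)^1 = 14·4 = 56.
  V_q(n, t) = 1 + 56 = 57.
Step 2: q^n = 5^14 = 6103515625.
Step 3: Hamming bound ⌊q^n / V_q(n,t)⌋ = ⌊6103515625/57⌋ = 107079221.
Step 4: Compare |C| = 55427933 to 107079221: satisfied.
The claimed |C| lies below the Hamming bound.


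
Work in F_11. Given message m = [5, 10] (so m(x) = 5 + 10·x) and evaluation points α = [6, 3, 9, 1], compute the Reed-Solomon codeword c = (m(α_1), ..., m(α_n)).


c = [10, 2, 7, 4]

Message polynomial: m(x) = 5 + 10·x (mod 11).
For each evaluation point α_i, compute m(α_i) mod 11:
  α_1 = 6: Horner steps 10 → 10, so m(6) = 10.
  α_2 = 3: Horner steps 10 → 2, so m(3) = 2.
  α_3 = 9: Horner steps 10 → 7, so m(9) = 7.
  α_4 = 1: Horner steps 10 → 4, so m(1) = 4.
Codeword c = [10, 2, 7, 4] ∈ F_11^4.


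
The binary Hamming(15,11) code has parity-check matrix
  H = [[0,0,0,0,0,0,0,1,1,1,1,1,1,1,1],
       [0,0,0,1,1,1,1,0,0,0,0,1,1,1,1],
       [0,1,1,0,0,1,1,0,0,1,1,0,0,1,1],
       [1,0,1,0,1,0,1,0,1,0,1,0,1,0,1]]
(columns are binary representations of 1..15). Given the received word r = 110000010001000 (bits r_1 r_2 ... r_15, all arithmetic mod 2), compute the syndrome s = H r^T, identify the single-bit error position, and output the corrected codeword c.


s = (0, 1, 1, 1)^T, error position = 7, corrected codeword c = 110000110001000

Compute s = H r^T mod 2 one row at a time:
  s_1 = 1 + 0 + 0 + 0 + 1 + 0 + 0 + 0 = 2 ≡ 0 (mod 2).
  s_2 = 0 + 0 + 0 + 0 + 1 + 0 + 0 + 0 = 1 ≡ 1 (mod 2).
  s_3 = 1 + 0 + 0 + 0 + 0 + 0 + 0 + 0 = 1 ≡ 1 (mod 2).
  s_4 = 1 + 0 + 0 + 0 + 0 + 0 + 0 + 0 = 1 ≡ 1 (mod 2).
s = (0, 1, 1, 1)^T — this equals column 7 of H (binary 0111), so error is at position 7.
Correct: flip bit 7 of r = 110000010001000 to get c = 110000110001000.


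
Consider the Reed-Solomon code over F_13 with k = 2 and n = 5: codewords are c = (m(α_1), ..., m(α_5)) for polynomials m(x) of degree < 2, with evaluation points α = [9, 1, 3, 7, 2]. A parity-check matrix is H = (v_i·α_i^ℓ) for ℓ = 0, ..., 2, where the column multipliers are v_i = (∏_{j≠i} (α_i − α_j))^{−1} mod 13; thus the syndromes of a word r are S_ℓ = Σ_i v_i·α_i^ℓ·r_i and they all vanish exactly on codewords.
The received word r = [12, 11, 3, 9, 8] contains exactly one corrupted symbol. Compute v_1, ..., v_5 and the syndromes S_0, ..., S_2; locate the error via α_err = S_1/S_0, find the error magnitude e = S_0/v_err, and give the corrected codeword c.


S = (10, 10, 10), error at position 2, error magnitude e = 11, c = [12, 0, 3, 9, 8].

Step 1: column multipliers v_i = (∏_{j≠i}(α_i − α_j))^{−1} mod 13.
  i = 1 (α = 9): (9−1)(9−3)(9−7)(9−2) = 8·6·2·7 = 672 ≡ 9, so v_1 = 9^{−1} = 3 (mod 13).
  i = 2 (α = 1): (1−9)(1−3)(1−7)(1−2) = (−8)·(−2)·(−6)·(−1) = 96 ≡ 5, so v_2 = 5^{−1} = 8 (mod 13).
  i = 3 (α = 3): (3−9)(3−1)(3−7)(3−2) = (−6)·2·(−4)·1 = 48 ≡ 9, so v_3 = 9^{−1} = 3 (mod 13).
  i = 4 (α = 7): (7−9)(7−1)(7−3)(7−2) = (−2)·6·4·5 = −240 ≡ 7, so v_4 = 7^{−1} = 2 (mod 13).
  i = 5 (α = 2): (2−9)(2−1)(2−3)(2−7) = (−7)·1·(−1)·(−5) = −35 ≡ 4, so v_5 = 4^{−1} = 10 (mod 13).
  v = [3, 8, 3, 2, 10].
Step 2: syndromes of r = [12, 11, 3, 9, 8] (all sums mod 13).
  S_0 = Σ v_i r_i = 3·12 + 8·11 + 3·3 + 2·9 + 10·8 = 231 ≡ 10.
  S_1 = Σ v_i α_i r_i = 3·9·12 + 8·1·11 + 3·3·3 + 2·7·9 + 10·2·8 = 725 ≡ 10.
  α_i^2 mod 13 = [3, 1, 9, 10, 4].
  S_2 = Σ v_i α_i^2 r_i = 3·3·12 + 8·1·11 + 3·9·3 + 2·10·9 + 10·4·8 = 777 ≡ 10.
  S = (10, 10, 10) ≠ 0, so r is not a codeword (an error is present).
Step 3: locate the error. For a single error e at position i, S_ℓ = v_i·e·α_i^ℓ, so α_err = S_1/S_0.
  S_0^{−1} = 10^{−1} = 4 (mod 13), so α_err = 10·4 = 40 ≡ 1 = α_2. Error position i = 2.
  Consistency check: S_2/S_1 = 10·4 = 40 ≡ 1 = α_err ✓ (single-error assumption holds).
Step 4: error magnitude e = S_0/v_2 = S_0·∏_{j≠2}(α_2 − α_j) = 10·5 = 50 ≡ 11 (mod 13).
Step 5: correct position 2: c_2 = r_2 − e = 11 − 11 ≡ 0 (mod 13). Hence c = [12, 0, 3, 9, 8].
  Check: interpolating c through the α_i gives m(x) = 5 + 8·x (degree < 2) with m(α_i) = c_i for every i, so c is indeed a codeword.


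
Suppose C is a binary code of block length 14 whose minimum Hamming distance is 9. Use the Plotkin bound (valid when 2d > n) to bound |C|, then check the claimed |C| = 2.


Plotkin bound M ≤ 4; given |C| = 2 ≤ bound (satisfied).

Check applicability: 2d = 18, n = 14.
2d − n = 4 > 0, so Plotkin applies.
Compute d/(2d−n) = 9/4 ≈ 2.2500.
⌊d/(2d−n)⌋ = 2.
Plotkin bound: M ≤ 2·2 = 4.
Given |C| = 2, check: satisfied.
This |C| is below the Plotkin bound.


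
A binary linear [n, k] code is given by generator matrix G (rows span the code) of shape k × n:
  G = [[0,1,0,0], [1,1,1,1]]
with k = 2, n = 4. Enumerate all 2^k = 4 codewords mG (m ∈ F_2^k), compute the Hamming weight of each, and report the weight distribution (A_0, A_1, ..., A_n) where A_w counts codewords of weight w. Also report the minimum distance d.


Weight distribution: A_0 = 1, A_1 = 1, A_3 = 1, A_4 = 1. Minimum distance d = 1.

Enumerate all 2^2 = 4 messages m ∈ F_2^2.
For each, compute codeword c = mG in F_2^4, then tally its weight.
  m = 00 → c = 0000, weight = 0.
  m = 10 → c = 0100, weight = 1.
  m = 01 → c = 1111, weight = 4.
  m = 11 → c = 1011, weight = 3.
Tally weights:
  weight 0: 1 codewords.
  weight 1: 1 codewords.
  weight 3: 1 codewords.
  weight 4: 1 codewords.
Minimum distance d = smallest w > 0 with A_w > 0 = 1.
Sanity: Σ A_w = 4 = 2^2 = 4 ✓.


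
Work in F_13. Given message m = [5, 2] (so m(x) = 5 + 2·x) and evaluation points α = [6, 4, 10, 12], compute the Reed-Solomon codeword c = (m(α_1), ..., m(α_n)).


c = [4, 0, 12, 3]

Message polynomial: m(x) = 5 + 2·x (mod 13).
For each evaluation point α_i, compute m(α_i) mod 13:
  α_1 = 6: Horner steps 2 → 4, so m(6) = 4.
  α_2 = 4: Horner steps 2 → 0, so m(4) = 0.
  α_3 = 10: Horner steps 2 → 12, so m(10) = 12.
  α_4 = 12: Horner steps 2 → 3, so m(12) = 3.
Codeword c = [4, 0, 12, 3] ∈ F_13^4.


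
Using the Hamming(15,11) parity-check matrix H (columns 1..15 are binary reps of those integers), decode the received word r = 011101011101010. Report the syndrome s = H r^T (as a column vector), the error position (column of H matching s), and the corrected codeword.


s = (1, 0, 1, 0)^T, error position = 10, corrected codeword c = 011101011001010

Compute s = H r^T mod 2 one row at a time:
  s_1 = 1 + 1 + 1 + 0 + 1 + 0 + 1 + 0 = 5 ≡ 1 (mod 2).
  s_2 = 1 + 0 + 1 + 0 + 1 + 0 + 1 + 0 = 4 ≡ 0 (mod 2).
  s_3 = 1 + 1 + 1 + 0 + 1 + 0 + 1 + 0 = 5 ≡ 1 (mod 2).
  s_4 = 0 + 1 + 0 + 0 + 1 + 0 + 0 + 0 = 2 ≡ 0 (mod 2).
s = (1, 0, 1, 0)^T — this equals column 10 of H (binary 1010), so error is at position 10.
Correct: flip bit 10 of r = 011101011101010 to get c = 011101011001010.


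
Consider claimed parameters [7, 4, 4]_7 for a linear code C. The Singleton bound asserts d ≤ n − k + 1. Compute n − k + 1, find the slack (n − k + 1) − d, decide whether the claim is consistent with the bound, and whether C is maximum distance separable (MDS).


Singleton RHS = n − k + 1 = 4, slack = 0, bound satisfied, MDS.

Singleton bound: d ≤ n − k + 1.
Here n = 7, k = 4, so n − k + 1 = 4.
Given d = 4, check d ≤ 4: YES.
Slack = (n − k + 1) − d = 0.
The code is MDS (slack = 0).
Description: the claimed parameters are [7, 4, 4]_7; such a code would be MDS (meets Singleton bound).


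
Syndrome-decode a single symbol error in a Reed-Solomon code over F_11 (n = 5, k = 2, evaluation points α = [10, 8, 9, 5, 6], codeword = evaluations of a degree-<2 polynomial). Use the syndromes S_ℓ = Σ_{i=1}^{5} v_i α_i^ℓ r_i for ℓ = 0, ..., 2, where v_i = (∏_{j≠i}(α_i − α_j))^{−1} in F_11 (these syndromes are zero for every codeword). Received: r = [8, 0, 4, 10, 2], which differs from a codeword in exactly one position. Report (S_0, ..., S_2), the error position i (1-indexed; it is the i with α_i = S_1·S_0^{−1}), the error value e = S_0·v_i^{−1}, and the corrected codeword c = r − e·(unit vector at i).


S = (6, 3, 7), error at position 5, error magnitude e = 10, c = [8, 0, 4, 10, 3].

Step 1: column multipliers v_i = (∏_{j≠i}(α_i − α_j))^{−1} mod 11.
  i = 1 (α = 10): (10−8)(10−9)(10−5)(10−6) = 2·1·5·4 = 40 ≡ 7, so v_1 = 7^{−1} = 8 (mod 11).
  i = 2 (α = 8): (8−10)(8−9)(8−5)(8−6) = (−2)·(−1)·3·2 = 12 ≡ 1, so v_2 = 1^{−1} = 1 (mod 11).
  i = 3 (α = 9): (9−10)(9−8)(9−5)(9−6) = (−1)·1·4·3 = −12 ≡ 10, so v_3 = 10^{−1} = 10 (mod 11).
  i = 4 (α = 5): (5−10)(5−8)(5−9)(5−6) = (−5)·(−3)·(−4)·(−1) = 60 ≡ 5, so v_4 = 5^{−1} = 9 (mod 11).
  i = 5 (α = 6): (6−10)(6−8)(6−9)(6−5) = (−4)·(−2)·(−3)·1 = −24 ≡ 9, so v_5 = 9^{−1} = 5 (mod 11).
  v = [8, 1, 10, 9, 5].
Step 2: syndromes of r = [8, 0, 4, 10, 2] (all sums mod 11).
  S_0 = Σ v_i r_i = 8·8 + 1·0 + 10·4 + 9·10 + 5·2 = 204 ≡ 6.
  S_1 = Σ v_i α_i r_i = 8·10·8 + 1·8·0 + 10·9·4 + 9·5·10 + 5·6·2 = 1510 ≡ 3.
  α_i^2 mod 11 = [1, 9, 4, 3, 3].
  S_2 = Σ v_i α_i^2 r_i = 8·1·8 + 1·9·0 + 10·4·4 + 9·3·10 + 5·3·2 = 524 ≡ 7.
  S = (6, 3, 7) ≠ 0, so r is not a codeword (an error is present).
Step 3: locate the error. For a single error e at position i, S_ℓ = v_i·e·α_i^ℓ, so α_err = S_1/S_0.
  S_0^{−1} = 6^{−1} = 2 (mod 11), so α_err = 3·2 = 6 ≡ 6 = α_5. Error position i = 5.
  Consistency check: S_2/S_1 = 7·4 = 28 ≡ 6 = α_err ✓ (single-error assumption holds).
Step 4: error magnitude e = S_0/v_5 = S_0·∏_{j≠5}(α_5 − α_j) = 6·9 = 54 ≡ 10 (mod 11).
Step 5: correct position 5: c_5 = r_5 − e = 2 − 10 ≡ 3 (mod 11). Hence c = [8, 0, 4, 10, 3].
  Check: interpolating c through the α_i gives m(x) = 1 + 4·x (degree < 2) with m(α_i) = c_i for every i, so c is indeed a codeword.


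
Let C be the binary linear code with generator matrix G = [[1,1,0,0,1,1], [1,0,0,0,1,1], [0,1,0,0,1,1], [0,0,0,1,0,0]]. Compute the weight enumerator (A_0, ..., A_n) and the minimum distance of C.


Weight distribution: A_0 = 1, A_1 = 3, A_2 = 4, A_3 = 4, A_4 = 3, A_5 = 1. Minimum distance d = 1.

Enumerate all 2^4 = 16 messages m ∈ F_2^4.
For each, compute codeword c = mG in F_2^6, then tally its weight.
  m = 0000 → c = 000000, weight = 0.
  m = 1000 → c = 110011, weight = 4.
  m = 0100 → c = 100011, weight = 3.
  m = 1100 → c = 010000, weight = 1.
  m = 0010 → c = 010011, weight = 3.
  m = 1010 → c = 100000, weight = 1.
  m = 0110 → c = 110000, weight = 2.
  m = 1110 → c = 000011, weight = 2.
  m = 0001 → c = 000100, weight = 1.
  m = 1001 → c = 110111, weight = 5.
  m = 0101 → c = 100111, weight = 4.
  m = 1101 → c = 010100, weight = 2.
  m = 0011 → c = 010111, weight = 4.
  m = 1011 → c = 100100, weight = 2.
  m = 0111 → c = 110100, weight = 3.
  m = 1111 → c = 000111, weight = 3.
Tally weights:
  weight 0: 1 codewords.
  weight 1: 3 codewords.
  weight 2: 4 codewords.
  weight 3: 4 codewords.
  weight 4: 3 codewords.
  weight 5: 1 codewords.
Minimum distance d = smallest w > 0 with A_w > 0 = 1.
Sanity: Σ A_w = 16 = 2^4 = 16 ✓.


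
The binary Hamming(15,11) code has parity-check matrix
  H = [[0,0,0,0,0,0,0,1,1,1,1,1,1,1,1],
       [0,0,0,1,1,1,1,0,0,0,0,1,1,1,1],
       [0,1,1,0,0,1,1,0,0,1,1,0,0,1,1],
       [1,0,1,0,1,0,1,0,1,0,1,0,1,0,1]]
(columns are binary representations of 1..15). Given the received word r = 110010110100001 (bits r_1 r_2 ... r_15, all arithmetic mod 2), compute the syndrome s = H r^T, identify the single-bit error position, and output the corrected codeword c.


s = (1, 1, 0, 0)^T, error position = 12, corrected codeword c = 110010110101001

Compute s = H r^T mod 2 one row at a time:
  s_1 = 1 + 0 + 1 + 0 + 0 + 0 + 0 + 1 = 3 ≡ 1 (mod 2).
  s_2 = 0 + 1 + 0 + 1 + 0 + 0 + 0 + 1 = 3 ≡ 1 (mod 2).
  s_3 = 1 + 0 + 0 + 1 + 1 + 0 + 0 + 1 = 4 ≡ 0 (mod 2).
  s_4 = 1 + 0 + 1 + 1 + 0 + 0 + 0 + 1 = 4 ≡ 0 (mod 2).
s = (1, 1, 0, 0)^T — this equals column 12 of H (binary 1100), so error is at position 12.
Correct: flip bit 12 of r = 110010110100001 to get c = 110010110101001.


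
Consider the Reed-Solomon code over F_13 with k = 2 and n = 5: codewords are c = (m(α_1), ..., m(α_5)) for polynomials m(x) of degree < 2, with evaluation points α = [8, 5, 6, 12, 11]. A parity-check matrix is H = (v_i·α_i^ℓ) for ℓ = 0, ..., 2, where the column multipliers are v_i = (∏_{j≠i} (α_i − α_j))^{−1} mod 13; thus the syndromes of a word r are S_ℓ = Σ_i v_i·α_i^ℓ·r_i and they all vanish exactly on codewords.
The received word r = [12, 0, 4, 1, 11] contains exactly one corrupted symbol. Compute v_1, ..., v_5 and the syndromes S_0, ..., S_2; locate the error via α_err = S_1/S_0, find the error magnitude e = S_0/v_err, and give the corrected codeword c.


S = (1, 12, 1), error at position 4, error magnitude e = 12, c = [12, 0, 4, 2, 11].

Step 1: column multipliers v_i = (∏_{j≠i}(α_i − α_j))^{−1} mod 13.
  i = 1 (α = 8): (8−5)(8−6)(8−12)(8−11) = 3·2·(−4)·(−3) = 72 ≡ 7, so v_1 = 7^{−1} = 2 (mod 13).
  i = 2 (α = 5): (5−8)(5−6)(5−12)(5−11) = (−3)·(−1)·(−7)·(−6) = 126 ≡ 9, so v_2 = 9^{−1} = 3 (mod 13).
  i = 3 (α = 6): (6−8)(6−5)(6−12)(6−11) = (−2)·1·(−6)·(−5) = −60 ≡ 5, so v_3 = 5^{−1} = 8 (mod 13).
  i = 4 (α = 12): (12−8)(12−5)(12−6)(12−11) = 4·7·6·1 = 168 ≡ 12, so v_4 = 12^{−1} = 12 (mod 13).
  i = 5 (α = 11): (11−8)(11−5)(11−6)(11−12) = 3·6·5·(−1) = −90 ≡ 1, so v_5 = 1^{−1} = 1 (mod 13).
  v = [2, 3, 8, 12, 1].
Step 2: syndromes of r = [12, 0, 4, 1, 11] (all sums mod 13).
  S_0 = Σ v_i r_i = 2·12 + 3·0 + 8·4 + 12·1 + 1·11 = 79 ≡ 1.
  S_1 = Σ v_i α_i r_i = 2·8·12 + 3·5·0 + 8·6·4 + 12·12·1 + 1·11·11 = 649 ≡ 12.
  α_i^2 mod 13 = [12, 12, 10, 1, 4].
  S_2 = Σ v_i α_i^2 r_i = 2·12·12 + 3·12·0 + 8·10·4 + 12·1·1 + 1·4·11 = 664 ≡ 1.
  S = (1, 12, 1) ≠ 0, so r is not a codeword (an error is present).
Step 3: locate the error. For a single error e at position i, S_ℓ = v_i·e·α_i^ℓ, so α_err = S_1/S_0.
  S_0^{−1} = 1^{−1} = 1 (mod 13), so α_err = 12·1 = 12 ≡ 12 = α_4. Error position i = 4.
  Consistency check: S_2/S_1 = 1·12 = 12 ≡ 12 = α_err ✓ (single-error assumption holds).
Step 4: error magnitude e = S_0/v_4 = S_0·∏_{j≠4}(α_4 − α_j) = 1·12 = 12 ≡ 12 (mod 13).
Step 5: correct position 4: c_4 = r_4 − e = 1 − 12 ≡ 2 (mod 13). Hence c = [12, 0, 4, 2, 11].
  Check: interpolating c through the α_i gives m(x) = 6 + 4·x (degree < 2) with m(α_i) = c_i for every i, so c is indeed a codeword.


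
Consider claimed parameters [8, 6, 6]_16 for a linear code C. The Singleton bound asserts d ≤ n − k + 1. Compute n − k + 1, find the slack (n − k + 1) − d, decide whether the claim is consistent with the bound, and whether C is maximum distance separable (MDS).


Singleton RHS = n − k + 1 = 3, slack = -3, bound violated (no such code; not MDS).

Singleton bound: d ≤ n − k + 1.
Here n = 8, k = 6, so n − k + 1 = 3.
Given d = 6, check d ≤ 3: NO.
Slack = (n − k + 1) − d = -3.
The slack is negative: d = 6 exceeds n − k + 1 = 3 by 3, so the Singleton bound is violated and no linear [8, 6, 6]_16 code can exist. In particular it is not MDS (MDS requires d = n − k + 1 exactly).
Description: the claimed parameters are [8, 6, 6]_16; such a code would be impossible (violates the Singleton bound).


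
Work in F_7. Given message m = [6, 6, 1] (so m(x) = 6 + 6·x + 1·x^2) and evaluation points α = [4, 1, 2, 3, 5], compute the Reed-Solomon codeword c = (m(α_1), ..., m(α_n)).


c = [4, 6, 1, 5, 5]

Message polynomial: m(x) = 6 + 6·x + 1·x^2 (mod 7).
For each evaluation point α_i, compute m(α_i) mod 7:
  α_1 = 4: Horner steps 1 → 3 → 4, so m(4) = 4.
  α_2 = 1: Horner steps 1 → 0 → 6, so m(1) = 6.
  α_3 = 2: Horner steps 1 → 1 → 1, so m(2) = 1.
  α_4 = 3: Horner steps 1 → 2 → 5, so m(3) = 5.
  α_5 = 5: Horner steps 1 → 4 → 5, so m(5) = 5.
Codeword c = [4, 6, 1, 5, 5] ∈ F_7^5.


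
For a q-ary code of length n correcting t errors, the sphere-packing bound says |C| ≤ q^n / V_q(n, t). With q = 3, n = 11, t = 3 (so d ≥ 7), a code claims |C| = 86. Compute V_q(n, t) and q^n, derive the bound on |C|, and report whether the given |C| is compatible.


V_q(n, t) = 1563, q^n = 177147, Hamming bound = 113, |C| = 86 ≤ bound (satisfied).

Step 1: Compute V_q(n, t) = Σ_{j=0}^3 C(n, j) (q−1)^j.
  j = 0: C(11,0)·(2)^0 = 1·1 = 1.
  j = 1: C(11,1)·(2)^1 = 11·2 = 22.
  j = 2: C(11,2)·(2)^2 = 55·4 = 220.
  j = 3: C(11,3)·(2)^3 = 165·8 = 1320.
  V_q(n, t) = 1 + 22 + 220 + 1320 = 1563.
Step 2: q^n = 3^11 = 177147.
Step 3: Hamming bound ⌊q^n / V_q(n,t)⌋ = ⌊177147/1563⌋ = 113.
Step 4: Compare |C| = 86 to 113: satisfied.
The claimed |C| lies below the Hamming bound.


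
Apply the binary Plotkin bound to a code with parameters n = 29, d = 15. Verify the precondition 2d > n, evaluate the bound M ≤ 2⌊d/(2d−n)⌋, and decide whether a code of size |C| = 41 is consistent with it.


Plotkin bound M ≤ 30; given |C| = 41 > bound (violated).

Check applicability: 2d = 30, n = 29.
2d − n = 1 > 0, so Plotkin applies.
Compute d/(2d−n) = 15/1 ≈ 15.0000.
⌊d/(2d−n)⌋ = 15.
Plotkin bound: M ≤ 2·15 = 30.
Given |C| = 41, check: VIOLATED.
This |C| is above the Plotkin bound, so no binary code with n = 29, d = 15 and 41 codewords exists.


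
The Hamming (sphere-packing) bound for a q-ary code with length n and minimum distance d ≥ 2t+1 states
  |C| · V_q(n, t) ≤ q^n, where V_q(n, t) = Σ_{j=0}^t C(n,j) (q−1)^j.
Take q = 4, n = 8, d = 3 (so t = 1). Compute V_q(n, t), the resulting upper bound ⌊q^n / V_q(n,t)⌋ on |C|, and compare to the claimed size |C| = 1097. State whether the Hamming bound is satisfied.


V_q(n, t) = 25, q^n = 65536, Hamming bound = 2621, |C| = 1097 ≤ bound (satisfied).

Step 1: Compute V_q(n, t) = Σ_{j=0}^1 C(n, j) (q−1)^j.
  j = 0: C(8,0)·(3)^0 = 1·1 = 1.
  j = 1: C(8,1)·(3)^1 = 8·3 = 24.
  V_q(n, t) = 1 + 24 = 25.
Step 2: q^n = 4^8 = 65536.
Step 3: Hamming bound ⌊q^n / V_q(n,t)⌋ = ⌊65536/25⌋ = 2621.
Step 4: Compare |C| = 1097 to 2621: satisfied.
The claimed |C| lies below the Hamming bound.


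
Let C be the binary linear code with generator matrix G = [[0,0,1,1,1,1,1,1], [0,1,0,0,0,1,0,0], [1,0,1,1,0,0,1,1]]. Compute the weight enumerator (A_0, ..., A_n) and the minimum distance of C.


Weight distribution: A_0 = 1, A_2 = 1, A_3 = 2, A_5 = 1, A_6 = 2, A_7 = 1. Minimum distance d = 2.

Enumerate all 2^3 = 8 messages m ∈ F_2^3.
For each, compute codeword c = mG in F_2^8, then tally its weight.
  m = 000 → c = 00000000, weight = 0.
  m = 100 → c = 00111111, weight = 6.
  m = 010 → c = 01000100, weight = 2.
  m = 110 → c = 01111011, weight = 6.
  m = 001 → c = 10110011, weight = 5.
  m = 101 → c = 10001100, weight = 3.
  m = 011 → c = 11110111, weight = 7.
  m = 111 → c = 11001000, weight = 3.
Tally weights:
  weight 0: 1 codewords.
  weight 2: 1 codewords.
  weight 3: 2 codewords.
  weight 5: 1 codewords.
  weight 6: 2 codewords.
  weight 7: 1 codewords.
Minimum distance d = smallest w > 0 with A_w > 0 = 2.
Sanity: Σ A_w = 8 = 2^3 = 8 ✓.


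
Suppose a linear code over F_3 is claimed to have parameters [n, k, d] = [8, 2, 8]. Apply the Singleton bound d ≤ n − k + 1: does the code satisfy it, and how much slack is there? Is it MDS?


Singleton RHS = n − k + 1 = 7, slack = -1, bound violated (no such code; not MDS).

Singleton bound: d ≤ n − k + 1.
Here n = 8, k = 2, so n − k + 1 = 7.
Given d = 8, check d ≤ 7: NO.
Slack = (n − k + 1) − d = -1.
The slack is negative: d = 8 exceeds n − k + 1 = 7 by 1, so the Singleton bound is violated and no linear [8, 2, 8]_3 code can exist. In particular it is not MDS (MDS requires d = n − k + 1 exactly).
Description: the claimed parameters are [8, 2, 8]_3; such a code would be impossible (violates the Singleton bound).


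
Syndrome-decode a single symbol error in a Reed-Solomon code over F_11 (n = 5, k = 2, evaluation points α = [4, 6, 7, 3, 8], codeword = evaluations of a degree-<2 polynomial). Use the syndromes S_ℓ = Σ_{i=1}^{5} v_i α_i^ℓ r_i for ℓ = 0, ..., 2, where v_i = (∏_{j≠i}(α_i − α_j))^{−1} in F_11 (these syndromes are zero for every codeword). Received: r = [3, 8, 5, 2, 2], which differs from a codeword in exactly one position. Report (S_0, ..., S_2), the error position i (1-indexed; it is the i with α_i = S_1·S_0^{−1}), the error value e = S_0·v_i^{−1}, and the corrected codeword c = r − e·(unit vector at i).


S = (8, 2, 6), error at position 4, error magnitude e = 7, c = [3, 8, 5, 6, 2].

Step 1: column multipliers v_i = (∏_{j≠i}(α_i − α_j))^{−1} mod 11.
  i = 1 (α = 4): (4−6)(4−7)(4−3)(4−8) = (−2)·(−3)·1·(−4) = −24 ≡ 9, so v_1 = 9^{−1} = 5 (mod 11).
  i = 2 (α = 6): (6−4)(6−7)(6−3)(6−8) = 2·(−1)·3·(−2) = 12 ≡ 1, so v_2 = 1^{−1} = 1 (mod 11).
  i = 3 (α = 7): (7−4)(7−6)(7−3)(7−8) = 3·1·4·(−1) = −12 ≡ 10, so v_3 = 10^{−1} = 10 (mod 11).
  i = 4 (α = 3): (3−4)(3−6)(3−7)(3−8) = (−1)·(−3)·(−4)·(−5) = 60 ≡ 5, so v_4 = 5^{−1} = 9 (mod 11).
  i = 5 (α = 8): (8−4)(8−6)(8−7)(8−3) = 4·2·1·5 = 40 ≡ 7, so v_5 = 7^{−1} = 8 (mod 11).
  v = [5, 1, 10, 9, 8].
Step 2: syndromes of r = [3, 8, 5, 2, 2] (all sums mod 11).
  S_0 = Σ v_i r_i = 5·3 + 1·8 + 10·5 + 9·2 + 8·2 = 107 ≡ 8.
  S_1 = Σ v_i α_i r_i = 5·4·3 + 1·6·8 + 10·7·5 + 9·3·2 + 8·8·2 = 640 ≡ 2.
  α_i^2 mod 11 = [5, 3, 5, 9, 9].
  S_2 = Σ v_i α_i^2 r_i = 5·5·3 + 1·3·8 + 10·5·5 + 9·9·2 + 8·9·2 = 655 ≡ 6.
  S = (8, 2, 6) ≠ 0, so r is not a codeword (an error is present).
Step 3: locate the error. For a single error e at position i, S_ℓ = v_i·e·α_i^ℓ, so α_err = S_1/S_0.
  S_0^{−1} = 8^{−1} = 7 (mod 11), so α_err = 2·7 = 14 ≡ 3 = α_4. Error position i = 4.
  Consistency check: S_2/S_1 = 6·6 = 36 ≡ 3 = α_err ✓ (single-error assumption holds).
Step 4: error magnitude e = S_0/v_4 = S_0·∏_{j≠4}(α_4 − α_j) = 8·5 = 40 ≡ 7 (mod 11).
Step 5: correct position 4: c_4 = r_4 − e = 2 − 7 ≡ 6 (mod 11). Hence c = [3, 8, 5, 6, 2].
  Check: interpolating c through the α_i gives m(x) = 4 + 8·x (degree < 2) with m(α_i) = c_i for every i, so c is indeed a codeword.


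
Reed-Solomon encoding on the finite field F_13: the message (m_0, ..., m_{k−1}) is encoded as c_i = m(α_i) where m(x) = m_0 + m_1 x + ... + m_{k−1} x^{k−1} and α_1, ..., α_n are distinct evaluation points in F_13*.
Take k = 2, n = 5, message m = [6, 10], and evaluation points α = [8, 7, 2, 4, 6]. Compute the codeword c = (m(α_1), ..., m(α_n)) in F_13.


c = [8, 11, 0, 7, 1]

Message polynomial: m(x) = 6 + 10·x (mod 13).
For each evaluation point α_i, compute m(α_i) mod 13:
  α_1 = 8: Horner steps 10 → 8, so m(8) = 8.
  α_2 = 7: Horner steps 10 → 11, so m(7) = 11.
  α_3 = 2: Horner steps 10 → 0, so m(2) = 0.
  α_4 = 4: Horner steps 10 → 7, so m(4) = 7.
  α_5 = 6: Horner steps 10 → 1, so m(6) = 1.
Codeword c = [8, 11, 0, 7, 1] ∈ F_13^5.


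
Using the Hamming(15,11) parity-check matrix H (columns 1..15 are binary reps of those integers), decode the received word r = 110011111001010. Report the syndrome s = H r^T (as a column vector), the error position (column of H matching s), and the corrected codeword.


s = (0, 1, 0, 0)^T, error position = 4, corrected codeword c = 110111111001010

Compute s = H r^T mod 2 one row at a time:
  s_1 = 1 + 1 + 0 + 0 + 1 + 0 + 1 + 0 = 4 ≡ 0 (mod 2).
  s_2 = 0 + 1 + 1 + 1 + 1 + 0 + 1 + 0 = 5 ≡ 1 (mod 2).
  s_3 = 1 + 0 + 1 + 1 + 0 + 0 + 1 + 0 = 4 ≡ 0 (mod 2).
  s_4 = 1 + 0 + 1 + 1 + 1 + 0 + 0 + 0 = 4 ≡ 0 (mod 2).
s = (0, 1, 0, 0)^T — this equals column 4 of H (binary 0100), so error is at position 4.
Correct: flip bit 4 of r = 110011111001010 to get c = 110111111001010.


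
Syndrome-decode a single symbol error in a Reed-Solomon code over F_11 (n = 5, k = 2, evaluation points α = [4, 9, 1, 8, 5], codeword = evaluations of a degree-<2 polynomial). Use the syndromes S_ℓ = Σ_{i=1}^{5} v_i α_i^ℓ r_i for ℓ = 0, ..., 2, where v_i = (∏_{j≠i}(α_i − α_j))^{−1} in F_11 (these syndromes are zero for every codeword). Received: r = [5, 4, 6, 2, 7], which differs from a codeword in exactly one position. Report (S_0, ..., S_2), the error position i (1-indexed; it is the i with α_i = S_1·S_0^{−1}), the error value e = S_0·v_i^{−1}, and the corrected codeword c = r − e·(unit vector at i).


S = (7, 7, 7), error at position 3, error magnitude e = 7, c = [5, 4, 10, 2, 7].

Step 1: column multipliers v_i = (∏_{j≠i}(α_i − α_j))^{−1} mod 11.
  i = 1 (α = 4): (4−9)(4−1)(4−8)(4−5) = (−5)·3·(−4)·(−1) = −60 ≡ 6, so v_1 = 6^{−1} = 2 (mod 11).
  i = 2 (α = 9): (9−4)(9−1)(9−8)(9−5) = 5·8·1·4 = 160 ≡ 6, so v_2 = 6^{−1} = 2 (mod 11).
  i = 3 (α = 1): (1−4)(1−9)(1−8)(1−5) = (−3)·(−8)·(−7)·(−4) = 672 ≡ 1, so v_3 = 1^{−1} = 1 (mod 11).
  i = 4 (α = 8): (8−4)(8−9)(8−1)(8−5) = 4·(−1)·7·3 = −84 ≡ 4, so v_4 = 4^{−1} = 3 (mod 11).
  i = 5 (α = 5): (5−4)(5−9)(5−1)(5−8) = 1·(−4)·4·(−3) = 48 ≡ 4, so v_5 = 4^{−1} = 3 (mod 11).
  v = [2, 2, 1, 3, 3].
Step 2: syndromes of r = [5, 4, 6, 2, 7] (all sums mod 11).
  S_0 = Σ v_i r_i = 2·5 + 2·4 + 1·6 + 3·2 + 3·7 = 51 ≡ 7.
  S_1 = Σ v_i α_i r_i = 2·4·5 + 2·9·4 + 1·1·6 + 3·8·2 + 3·5·7 = 271 ≡ 7.
  α_i^2 mod 11 = [5, 4, 1, 9, 3].
  S_2 = Σ v_i α_i^2 r_i = 2·5·5 + 2·4·4 + 1·1·6 + 3·9·2 + 3·3·7 = 205 ≡ 7.
  S = (7, 7, 7) ≠ 0, so r is not a codeword (an error is present).
Step 3: locate the error. For a single error e at position i, S_ℓ = v_i·e·α_i^ℓ, so α_err = S_1/S_0.
  S_0^{−1} = 7^{−1} = 8 (mod 11), so α_err = 7·8 = 56 ≡ 1 = α_3. Error position i = 3.
  Consistency check: S_2/S_1 = 7·8 = 56 ≡ 1 = α_err ✓ (single-error assumption holds).
Step 4: error magnitude e = S_0/v_3 = S_0·∏_{j≠3}(α_3 − α_j) = 7·1 = 7 ≡ 7 (mod 11).
Step 5: correct position 3: c_3 = r_3 − e = 6 − 7 ≡ 10 (mod 11). Hence c = [5, 4, 10, 2, 7].
  Check: interpolating c through the α_i gives m(x) = 8 + 2·x (degree < 2) with m(α_i) = c_i for every i, so c is indeed a codeword.


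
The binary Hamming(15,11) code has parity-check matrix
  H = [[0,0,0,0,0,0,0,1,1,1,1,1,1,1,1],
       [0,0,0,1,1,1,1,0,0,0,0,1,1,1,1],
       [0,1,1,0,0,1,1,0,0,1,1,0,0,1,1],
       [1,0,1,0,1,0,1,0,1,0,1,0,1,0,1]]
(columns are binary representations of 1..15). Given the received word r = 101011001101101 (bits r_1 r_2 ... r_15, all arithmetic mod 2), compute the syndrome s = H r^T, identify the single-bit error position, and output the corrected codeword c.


s = (1, 1, 0, 0)^T, error position = 12, corrected codeword c = 101011001100101

Compute s = H r^T mod 2 one row at a time:
  s_1 = 0 + 1 + 1 + 0 + 1 + 1 + 0 + 1 = 5 ≡ 1 (mod 2).
  s_2 = 0 + 1 + 1 + 0 + 1 + 1 + 0 + 1 = 5 ≡ 1 (mod 2).
  s_3 = 0 + 1 + 1 + 0 + 1 + 0 + 0 + 1 = 4 ≡ 0 (mod 2).
  s_4 = 1 + 1 + 1 + 0 + 1 + 0 + 1 + 1 = 6 ≡ 0 (mod 2).
s = (1, 1, 0, 0)^T — this equals column 12 of H (binary 1100), so error is at position 12.
Correct: flip bit 12 of r = 101011001101101 to get c = 101011001100101.


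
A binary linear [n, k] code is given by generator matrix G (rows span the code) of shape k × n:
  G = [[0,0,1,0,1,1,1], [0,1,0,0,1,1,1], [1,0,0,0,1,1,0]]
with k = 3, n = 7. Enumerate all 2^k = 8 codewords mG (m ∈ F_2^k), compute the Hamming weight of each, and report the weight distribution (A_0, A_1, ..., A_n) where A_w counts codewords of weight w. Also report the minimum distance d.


Weight distribution: A_0 = 1, A_2 = 1, A_3 = 3, A_4 = 2, A_5 = 1. Minimum distance d = 2.

Enumerate all 2^3 = 8 messages m ∈ F_2^3.
For each, compute codeword c = mG in F_2^7, then tally its weight.
  m = 000 → c = 0000000, weight = 0.
  m = 100 → c = 0010111, weight = 4.
  m = 010 → c = 0100111, weight = 4.
  m = 110 → c = 0110000, weight = 2.
  m = 001 → c = 1000110, weight = 3.
  m = 101 → c = 1010001, weight = 3.
  m = 011 → c = 1100001, weight = 3.
  m = 111 → c = 1110110, weight = 5.
Tally weights:
  weight 0: 1 codewords.
  weight 2: 1 codewords.
  weight 3: 3 codewords.
  weight 4: 2 codewords.
  weight 5: 1 codewords.
Minimum distance d = smallest w > 0 with A_w > 0 = 2.
Sanity: Σ A_w = 8 = 2^3 = 8 ✓.


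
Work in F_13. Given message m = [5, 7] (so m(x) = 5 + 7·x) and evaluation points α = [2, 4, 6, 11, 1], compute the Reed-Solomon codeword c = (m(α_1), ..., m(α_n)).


c = [6, 7, 8, 4, 12]

Message polynomial: m(x) = 5 + 7·x (mod 13).
For each evaluation point α_i, compute m(α_i) mod 13:
  α_1 = 2: Horner steps 7 → 6, so m(2) = 6.
  α_2 = 4: Horner steps 7 → 7, so m(4) = 7.
  α_3 = 6: Horner steps 7 → 8, so m(6) = 8.
  α_4 = 11: Horner steps 7 → 4, so m(11) = 4.
  α_5 = 1: Horner steps 7 → 12, so m(1) = 12.
Codeword c = [6, 7, 8, 4, 12] ∈ F_13^5.


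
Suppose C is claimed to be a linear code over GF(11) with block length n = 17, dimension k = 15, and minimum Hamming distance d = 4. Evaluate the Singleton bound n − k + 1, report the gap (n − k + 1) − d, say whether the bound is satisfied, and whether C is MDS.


Singleton RHS = n − k + 1 = 3, slack = -1, bound violated (no such code; not MDS).

Singleton bound: d ≤ n − k + 1.
Here n = 17, k = 15, so n − k + 1 = 3.
Given d = 4, check d ≤ 3: NO.
Slack = (n − k + 1) − d = -1.
The slack is negative: d = 4 exceeds n − k + 1 = 3 by 1, so the Singleton bound is violated and no linear [17, 15, 4]_11 code can exist. In particular it is not MDS (MDS requires d = n − k + 1 exactly).
Description: the claimed parameters are [17, 15, 4]_11; such a code would be impossible (violates the Singleton bound).


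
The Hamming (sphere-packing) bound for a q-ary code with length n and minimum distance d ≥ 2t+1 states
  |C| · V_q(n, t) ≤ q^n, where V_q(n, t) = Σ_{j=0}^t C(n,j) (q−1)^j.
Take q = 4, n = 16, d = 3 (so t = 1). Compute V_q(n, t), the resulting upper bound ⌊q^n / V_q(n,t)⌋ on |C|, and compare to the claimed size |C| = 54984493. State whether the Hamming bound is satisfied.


V_q(n, t) = 49, q^n = 4294967296, Hamming bound = 87652393, |C| = 54984493 ≤ bound (satisfied).

Step 1: Compute V_q(n, t) = Σ_{j=0}^1 C(n, j) (q−1)^j.
  j = 0: C(16,0)·(3)^0 = 1·1 = 1.
  j = 1: C(16,1)·(3)^1 = 16·3 = 48.
  V_q(n, t) = 1 + 48 = 49.
Step 2: q^n = 4^16 = 4294967296.
Step 3: Hamming bound ⌊q^n / V_q(n,t)⌋ = ⌊4294967296/49⌋ = 87652393.
Step 4: Compare |C| = 54984493 to 87652393: satisfied.
The claimed |C| lies below the Hamming bound.


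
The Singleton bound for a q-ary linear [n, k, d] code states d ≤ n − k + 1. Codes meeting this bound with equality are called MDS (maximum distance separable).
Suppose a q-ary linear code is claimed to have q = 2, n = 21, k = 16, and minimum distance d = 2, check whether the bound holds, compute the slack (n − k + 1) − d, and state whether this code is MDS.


Singleton RHS = n − k + 1 = 6, slack = 4, bound satisfied, not MDS.

Singleton bound: d ≤ n − k + 1.
Here n = 21, k = 16, so n − k + 1 = 6.
Given d = 2, check d ≤ 6: YES.
Slack = (n − k + 1) − d = 4.
The code is NOT MDS (slack = 4 > 0).
Description: the claimed parameters are [21, 16, 2]_2; such a code would be non-MDS.


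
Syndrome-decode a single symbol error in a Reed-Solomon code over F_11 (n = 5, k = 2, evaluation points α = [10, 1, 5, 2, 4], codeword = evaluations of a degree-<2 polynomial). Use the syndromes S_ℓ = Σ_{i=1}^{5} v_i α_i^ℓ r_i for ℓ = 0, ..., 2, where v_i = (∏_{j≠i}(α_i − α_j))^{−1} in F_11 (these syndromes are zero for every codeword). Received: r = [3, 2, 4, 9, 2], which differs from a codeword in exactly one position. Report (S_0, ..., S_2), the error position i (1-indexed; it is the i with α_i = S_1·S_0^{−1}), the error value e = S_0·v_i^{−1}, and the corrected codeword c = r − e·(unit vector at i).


S = (8, 8, 8), error at position 2, error magnitude e = 6, c = [3, 7, 4, 9, 2].

Step 1: column multipliers v_i = (∏_{j≠i}(α_i − α_j))^{−1} mod 11.
  i = 1 (α = 10): (10−1)(10−5)(10−2)(10−4) = 9·5·8·6 = 2160 ≡ 4, so v_1 = 4^{−1} = 3 (mod 11).
  i = 2 (α = 1): (1−10)(1−5)(1−2)(1−4) = (−9)·(−4)·(−1)·(−3) = 108 ≡ 9, so v_2 = 9^{−1} = 5 (mod 11).
  i = 3 (α = 5): (5−10)(5−1)(5−2)(5−4) = (−5)·4·3·1 = −60 ≡ 6, so v_3 = 6^{−1} = 2 (mod 11).
  i = 4 (α = 2): (2−10)(2−1)(2−5)(2−4) = (−8)·1·(−3)·(−2) = −48 ≡ 7, so v_4 = 7^{−1} = 8 (mod 11).
  i = 5 (α = 4): (4−10)(4−1)(4−5)(4−2) = (−6)·3·(−1)·2 = 36 ≡ 3, so v_5 = 3^{−1} = 4 (mod 11).
  v = [3, 5, 2, 8, 4].
Step 2: syndromes of r = [3, 2, 4, 9, 2] (all sums mod 11).
  S_0 = Σ v_i r_i = 3·3 + 5·2 + 2·4 + 8·9 + 4·2 = 107 ≡ 8.
  S_1 = Σ v_i α_i r_i = 3·10·3 + 5·1·2 + 2·5·4 + 8·2·9 + 4·4·2 = 316 ≡ 8.
  α_i^2 mod 11 = [1, 1, 3, 4, 5].
  S_2 = Σ v_i α_i^2 r_i = 3·1·3 + 5·1·2 + 2·3·4 + 8·4·9 + 4·5·2 = 371 ≡ 8.
  S = (8, 8, 8) ≠ 0, so r is not a codeword (an error is present).
Step 3: locate the error. For a single error e at position i, S_ℓ = v_i·e·α_i^ℓ, so α_err = S_1/S_0.
  S_0^{−1} = 8^{−1} = 7 (mod 11), so α_err = 8·7 = 56 ≡ 1 = α_2. Error position i = 2.
  Consistency check: S_2/S_1 = 8·7 = 56 ≡ 1 = α_err ✓ (single-error assumption holds).
Step 4: error magnitude e = S_0/v_2 = S_0·∏_{j≠2}(α_2 − α_j) = 8·9 = 72 ≡ 6 (mod 11).
Step 5: correct position 2: c_2 = r_2 − e = 2 − 6 ≡ 7 (mod 11). Hence c = [3, 7, 4, 9, 2].
  Check: interpolating c through the α_i gives m(x) = 5 + 2·x (degree < 2) with m(α_i) = c_i for every i, so c is indeed a codeword.


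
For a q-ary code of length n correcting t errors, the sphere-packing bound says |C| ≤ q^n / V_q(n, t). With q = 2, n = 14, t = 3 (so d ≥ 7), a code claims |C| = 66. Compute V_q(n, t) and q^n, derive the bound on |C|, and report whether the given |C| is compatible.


V_q(n, t) = 470, q^n = 16384, Hamming bound = 34, |C| = 66 > bound (violated).

Step 1: Compute V_q(n, t) = Σ_{j=0}^3 C(n, j) (q−1)^j.
  j = 0: C(14,0)·(1)^0 = 1·1 = 1.
  j = 1: C(14,1)·(1)^1 = 14·1 = 14.
  j = 2: C(14,2)·(1)^2 = 91·1 = 91.
  j = 3: C(14,3)·(1)^3 = 364·1 = 364.
  V_q(n, t) = 1 + 14 + 91 + 364 = 470.
Step 2: q^n = 2^14 = 16384.
Step 3: Hamming bound ⌊q^n / V_q(n,t)⌋ = ⌊16384/470⌋ = 34.
Step 4: Compare |C| = 66 to 34: violated.
The claimed |C| lies above the Hamming bound, so no 2-ary code of length 14 with d ≥ 7 can have 66 codewords.


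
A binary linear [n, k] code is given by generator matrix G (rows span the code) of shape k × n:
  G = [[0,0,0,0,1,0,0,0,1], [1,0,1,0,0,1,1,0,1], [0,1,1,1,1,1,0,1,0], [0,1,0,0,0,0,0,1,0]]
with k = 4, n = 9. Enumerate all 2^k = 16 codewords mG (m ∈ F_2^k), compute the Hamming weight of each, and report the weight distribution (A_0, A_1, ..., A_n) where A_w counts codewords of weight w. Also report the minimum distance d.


Weight distribution: A_0 = 1, A_2 = 2, A_3 = 1, A_4 = 3, A_5 = 4, A_6 = 2, A_7 = 3. Minimum distance d = 2.

Enumerate all 2^4 = 16 messages m ∈ F_2^4.
For each, compute codeword c = mG in F_2^9, then tally its weight.
  m = 0000 → c = 000000000, weight = 0.
  m = 1000 → c = 000010001, weight = 2.
  m = 0100 → c = 101001101, weight = 5.
  m = 1100 → c = 101011100, weight = 5.
  m = 0010 → c = 011111010, weight = 6.
  m = 1010 → c = 011101011, weight = 6.
  m = 0110 → c = 110110111, weight = 7.
  m = 1110 → c = 110100110, weight = 5.
  m = 0001 → c = 010000010, weight = 2.
  m = 1001 → c = 010010011, weight = 4.
  m = 0101 → c = 111001111, weight = 7.
  m = 1101 → c = 111011110, weight = 7.
  m = 0011 → c = 001111000, weight = 4.
  m = 1011 → c = 001101001, weight = 4.
  m = 0111 → c = 100110101, weight = 5.
  m = 1111 → c = 100100100, weight = 3.
Tally weights:
  weight 0: 1 codewords.
  weight 2: 2 codewords.
  weight 3: 1 codewords.
  weight 4: 3 codewords.
  weight 5: 4 codewords.
  weight 6: 2 codewords.
  weight 7: 3 codewords.
Minimum distance d = smallest w > 0 with A_w > 0 = 2.
Sanity: Σ A_w = 16 = 2^4 = 16 ✓.


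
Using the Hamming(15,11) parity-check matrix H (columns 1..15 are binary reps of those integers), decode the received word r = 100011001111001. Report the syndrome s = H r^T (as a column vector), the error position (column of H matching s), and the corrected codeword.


s = (1, 0, 0, 1)^T, error position = 9, corrected codeword c = 100011000111001

Compute s = H r^T mod 2 one row at a time:
  s_1 = 0 + 1 + 1 + 1 + 1 + 0 + 0 + 1 = 5 ≡ 1 (mod 2).
  s_2 = 0 + 1 + 1 + 0 + 1 + 0 + 0 + 1 = 4 ≡ 0 (mod 2).
  s_3 = 0 + 0 + 1 + 0 + 1 + 1 + 0 + 1 = 4 ≡ 0 (mod 2).
  s_4 = 1 + 0 + 1 + 0 + 1 + 1 + 0 + 1 = 5 ≡ 1 (mod 2).
s = (1, 0, 0, 1)^T — this equals column 9 of H (binary 1001), so error is at position 9.
Correct: flip bit 9 of r = 100011001111001 to get c = 100011000111001.


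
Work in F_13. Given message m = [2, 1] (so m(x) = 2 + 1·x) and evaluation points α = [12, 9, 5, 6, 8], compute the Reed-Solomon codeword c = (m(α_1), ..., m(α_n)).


c = [1, 11, 7, 8, 10]

Message polynomial: m(x) = 2 + 1·x (mod 13).
For each evaluation point α_i, compute m(α_i) mod 13:
  α_1 = 12: Horner steps 1 → 1, so m(12) = 1.
  α_2 = 9: Horner steps 1 → 11, so m(9) = 11.
  α_3 = 5: Horner steps 1 → 7, so m(5) = 7.
  α_4 = 6: Horner steps 1 → 8, so m(6) = 8.
  α_5 = 8: Horner steps 1 → 10, so m(8) = 10.
Codeword c = [1, 11, 7, 8, 10] ∈ F_13^5.


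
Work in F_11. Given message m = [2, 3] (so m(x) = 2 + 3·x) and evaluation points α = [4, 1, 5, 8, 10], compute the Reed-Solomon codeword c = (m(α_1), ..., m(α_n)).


c = [3, 5, 6, 4, 10]

Message polynomial: m(x) = 2 + 3·x (mod 11).
For each evaluation point α_i, compute m(α_i) mod 11:
  α_1 = 4: Horner steps 3 → 3, so m(4) = 3.
  α_2 = 1: Horner steps 3 → 5, so m(1) = 5.
  α_3 = 5: Horner steps 3 → 6, so m(5) = 6.
  α_4 = 8: Horner steps 3 → 4, so m(8) = 4.
  α_5 = 10: Horner steps 3 → 10, so m(10) = 10.
Codeword c = [3, 5, 6, 4, 10] ∈ F_11^5.


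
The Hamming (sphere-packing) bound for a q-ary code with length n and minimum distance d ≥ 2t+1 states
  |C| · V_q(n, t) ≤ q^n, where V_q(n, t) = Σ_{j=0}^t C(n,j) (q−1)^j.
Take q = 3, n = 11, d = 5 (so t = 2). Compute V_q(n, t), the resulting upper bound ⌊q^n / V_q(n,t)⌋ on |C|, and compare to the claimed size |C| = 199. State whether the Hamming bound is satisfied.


V_q(n, t) = 243, q^n = 177147, Hamming bound = 729, |C| = 199 ≤ bound (satisfied).

Step 1: Compute V_q(n, t) = Σ_{j=0}^2 C(n, j) (q−1)^j.
  j = 0: C(11,0)·(2)^0 = 1·1 = 1.
  j = 1: C(11,1)·(2)^1 = 11·2 = 22.
  j = 2: C(11,2)·(2)^2 = 55·4 = 220.
  V_q(n, t) = 1 + 22 + 220 = 243.
Step 2: q^n = 3^11 = 177147.
Step 3: Hamming bound ⌊q^n / V_q(n,t)⌋ = ⌊177147/243⌋ = 729.
Step 4: Compare |C| = 199 to 729: satisfied.
The claimed |C| lies below the Hamming bound.


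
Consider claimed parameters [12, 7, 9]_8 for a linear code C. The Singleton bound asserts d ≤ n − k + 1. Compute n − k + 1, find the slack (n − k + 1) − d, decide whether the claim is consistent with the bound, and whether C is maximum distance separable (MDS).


Singleton RHS = n − k + 1 = 6, slack = -3, bound violated (no such code; not MDS).

Singleton bound: d ≤ n − k + 1.
Here n = 12, k = 7, so n − k + 1 = 6.
Given d = 9, check d ≤ 6: NO.
Slack = (n − k + 1) − d = -3.
The slack is negative: d = 9 exceeds n − k + 1 = 6 by 3, so the Singleton bound is violated and no linear [12, 7, 9]_8 code can exist. In particular it is not MDS (MDS requires d = n − k + 1 exactly).
Description: the claimed parameters are [12, 7, 9]_8; such a code would be impossible (violates the Singleton bound).
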